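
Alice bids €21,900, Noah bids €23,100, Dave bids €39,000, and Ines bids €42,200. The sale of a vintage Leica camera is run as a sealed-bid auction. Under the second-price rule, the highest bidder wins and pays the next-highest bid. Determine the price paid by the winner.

Bids in descending order: Ines €42,200; Dave €39,000; Noah €23,100; Alice €21,900.
Ines has the highest bid, so Ines wins.
The second-highest bid is €39,000, so that is what Ines pays.

The winner pays €39,000.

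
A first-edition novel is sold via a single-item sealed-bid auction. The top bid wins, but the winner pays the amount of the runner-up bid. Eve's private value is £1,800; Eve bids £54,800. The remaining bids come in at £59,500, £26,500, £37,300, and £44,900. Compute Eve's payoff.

Payoff = £0.

Highest competing bid: £59,500.
Eve's bid £54,800 is not the highest, so Eve loses, pays nothing, and earns zero payoff.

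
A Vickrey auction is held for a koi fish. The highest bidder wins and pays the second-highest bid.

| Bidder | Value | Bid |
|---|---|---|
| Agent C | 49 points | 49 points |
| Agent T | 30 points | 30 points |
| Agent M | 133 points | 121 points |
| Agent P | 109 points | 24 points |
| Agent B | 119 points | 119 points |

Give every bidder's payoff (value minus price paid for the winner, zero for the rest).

Agent C 0 points, Agent T 0 points, Agent M 14 points, Agent P 0 points, Agent B 0 points.

Bids in descending order: Agent M 121 points > Agent B 119 points > Agent C 49 points > Agent T 30 points > Agent P 24 points.
Agent M has the top bid and wins; the price is the second-highest bid, 119 points.
Agent M's payoff = 133 points − 119 points = 14 points. All other bidders lose, so their payoff is 0.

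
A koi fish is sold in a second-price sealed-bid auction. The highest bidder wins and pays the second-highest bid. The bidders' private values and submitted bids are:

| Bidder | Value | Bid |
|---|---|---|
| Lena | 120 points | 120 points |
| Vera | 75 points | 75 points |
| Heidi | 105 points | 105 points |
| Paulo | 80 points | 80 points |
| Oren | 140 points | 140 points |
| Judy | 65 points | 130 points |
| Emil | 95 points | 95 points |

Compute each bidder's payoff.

Lena 0 points, Vera 0 points, Heidi 0 points, Paulo 0 points, Oren 10 points, Judy 0 points, Emil 0 points.

Ordered from highest: Oren 140 points, then Judy 130 points, then Lena 120 points, then Heidi 105 points, then Emil 95 points, then Paulo 80 points, then Vera 75 points.
Oren has the top bid and wins; the price is the second-highest bid, 130 points.
Oren's payoff = 140 points − 130 points = 10 points. All other bidders lose, so their payoff is 0.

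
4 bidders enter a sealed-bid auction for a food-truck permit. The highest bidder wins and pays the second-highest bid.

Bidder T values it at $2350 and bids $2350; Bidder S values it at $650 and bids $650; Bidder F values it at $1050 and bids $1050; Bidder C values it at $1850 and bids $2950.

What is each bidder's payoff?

Payoffs: Bidder T $0, Bidder S $0, Bidder F $0, Bidder C -$500.

Sorted high to low: Bidder C $2950, then Bidder T $2350, then Bidder F $1050, then Bidder S $650.
Bidder C has the top bid and wins; the price is the second-highest bid, $2350.
Bidder C's payoff = $1850 − $2350 = -$500. All other bidders lose, so their payoff is 0.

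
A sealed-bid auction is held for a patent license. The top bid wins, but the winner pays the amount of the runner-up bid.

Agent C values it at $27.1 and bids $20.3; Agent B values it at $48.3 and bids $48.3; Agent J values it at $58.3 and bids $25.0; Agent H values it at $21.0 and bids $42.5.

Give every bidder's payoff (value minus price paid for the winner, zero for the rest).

Agent C $0.0, Agent B $5.8, Agent J $0.0, Agent H $0.0.

Ordered from highest: Agent B $48.3, then Agent H $42.5, then Agent J $25.0, then Agent C $20.3.
Agent B has the top bid and wins; the price is the second-highest bid, $42.5.
Agent B's payoff = $48.3 − $42.5 = $5.8. All other bidders lose, so their payoff is 0.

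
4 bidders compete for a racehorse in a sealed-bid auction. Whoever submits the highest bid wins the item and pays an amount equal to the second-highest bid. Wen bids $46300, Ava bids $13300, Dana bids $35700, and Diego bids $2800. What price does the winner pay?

Ordered from highest: Wen $46300, then Dana $35700, then Ava $13300, then Diego $2800.
Wen has the highest bid, so Wen wins.
The second-highest bid is $35700, so that is what Wen pays.

The winner pays $35700.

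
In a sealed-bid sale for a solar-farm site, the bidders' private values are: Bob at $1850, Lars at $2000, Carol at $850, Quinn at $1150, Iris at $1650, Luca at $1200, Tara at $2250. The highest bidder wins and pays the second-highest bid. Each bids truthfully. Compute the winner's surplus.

Ordered from highest: Tara $2250 > Lars $2000 > Bob $1850 > Iris $1650 > Luca $1200 > Quinn $1150 > Carol $850.
Tara wins with the top bid and pays the second-highest, $2000.
Surplus = $2250 − $2000 = $250.

$250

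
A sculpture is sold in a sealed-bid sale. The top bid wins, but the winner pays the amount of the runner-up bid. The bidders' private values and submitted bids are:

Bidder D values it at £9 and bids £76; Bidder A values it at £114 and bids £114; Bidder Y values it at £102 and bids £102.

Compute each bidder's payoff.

Bidder D £0, Bidder A £12, Bidder Y £0.

Ranking the bids: Bidder A £114 > Bidder Y £102 > Bidder D £76.
Bidder A has the top bid and wins; the price is the second-highest bid, £102.
Bidder A's payoff = £114 − £102 = £12. All other bidders lose, so their payoff is 0.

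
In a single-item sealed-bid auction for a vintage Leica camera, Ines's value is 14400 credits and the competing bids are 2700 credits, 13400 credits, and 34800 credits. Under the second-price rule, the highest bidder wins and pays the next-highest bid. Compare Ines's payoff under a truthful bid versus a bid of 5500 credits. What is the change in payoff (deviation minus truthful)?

The highest competing bid is 34800 credits.
Bidding truthfully at 14400 credits: the top bid is 34800 credits (a rival), so Ines loses. Payoff = 0 credits.
Bidding 5500 credits: the top bid is 34800 credits (a rival), so Ines loses. Payoff = 0 credits.
Change = 0 credits − 0 credits = 0 credits.
The bid only affects whether you win, not the price — here both bids land on the same side of the top rival bid, so the deviation is payoff-neutral.

Change in payoff: 0 credits.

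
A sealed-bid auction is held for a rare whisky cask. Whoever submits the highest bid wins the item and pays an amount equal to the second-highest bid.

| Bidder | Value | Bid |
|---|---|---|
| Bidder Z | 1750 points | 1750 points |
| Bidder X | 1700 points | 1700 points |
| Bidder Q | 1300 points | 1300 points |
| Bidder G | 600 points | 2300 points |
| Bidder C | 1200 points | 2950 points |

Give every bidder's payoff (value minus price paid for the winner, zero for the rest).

Bids in descending order: Bidder C 2950 points; Bidder G 2300 points; Bidder Z 1750 points; Bidder X 1700 points; Bidder Q 1300 points.
Bidder C has the top bid and wins; the price is the second-highest bid, 2300 points.
Bidder C's payoff = 1200 points − 2300 points = -1100 points. All other bidders lose, so their payoff is 0.

Bidder Z 0 points, Bidder X 0 points, Bidder Q 0 points, Bidder G 0 points, Bidder C -1100 points.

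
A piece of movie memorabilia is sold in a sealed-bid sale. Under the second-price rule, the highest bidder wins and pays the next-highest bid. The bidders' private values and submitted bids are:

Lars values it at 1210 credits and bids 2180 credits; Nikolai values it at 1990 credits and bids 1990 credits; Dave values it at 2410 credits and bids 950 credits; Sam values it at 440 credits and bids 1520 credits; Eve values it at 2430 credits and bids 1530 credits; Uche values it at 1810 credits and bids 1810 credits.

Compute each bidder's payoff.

Ordered from highest: Lars 2180 credits > Nikolai 1990 credits > Uche 1810 credits > Eve 1530 credits > Sam 1520 credits > Dave 950 credits.
Lars has the top bid and wins; the price is the second-highest bid, 1990 credits.
Lars's payoff = 1210 credits − 1990 credits = -780 credits. All other bidders lose, so their payoff is 0.

Lars -780 credits, Nikolai 0 credits, Dave 0 credits, Sam 0 credits, Eve 0 credits, Uche 0 credits.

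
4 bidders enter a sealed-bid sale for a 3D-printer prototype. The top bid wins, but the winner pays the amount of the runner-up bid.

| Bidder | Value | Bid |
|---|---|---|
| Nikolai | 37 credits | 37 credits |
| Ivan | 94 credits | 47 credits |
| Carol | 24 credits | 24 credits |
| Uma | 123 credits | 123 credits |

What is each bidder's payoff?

Nikolai 0 credits, Ivan 0 credits, Carol 0 credits, Uma 76 credits.

Ordered from highest: Uma 123 credits, then Ivan 47 credits, then Nikolai 37 credits, then Carol 24 credits.
Uma has the top bid and wins; the price is the second-highest bid, 47 credits.
Uma's payoff = 123 credits − 47 credits = 76 credits. All other bidders lose, so their payoff is 0.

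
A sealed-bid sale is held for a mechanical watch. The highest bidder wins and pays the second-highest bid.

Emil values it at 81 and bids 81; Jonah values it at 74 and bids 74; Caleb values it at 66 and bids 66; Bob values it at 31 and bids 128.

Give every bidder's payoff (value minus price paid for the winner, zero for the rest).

Emil 0, Jonah 0, Caleb 0, Bob -50.

Bids in descending order: Bob 128, then Emil 81, then Jonah 74, then Caleb 66.
Bob has the top bid and wins; the price is the second-highest bid, 81.
Bob's payoff = 31 − 81 = -50. All other bidders lose, so their payoff is 0.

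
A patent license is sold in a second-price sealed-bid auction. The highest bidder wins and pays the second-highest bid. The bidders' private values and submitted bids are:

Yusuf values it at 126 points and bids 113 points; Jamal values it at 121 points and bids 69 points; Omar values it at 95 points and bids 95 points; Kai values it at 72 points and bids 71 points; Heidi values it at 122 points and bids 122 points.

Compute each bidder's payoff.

Yusuf 0 points, Jamal 0 points, Omar 0 points, Kai 0 points, Heidi 9 points.

Ordered from highest: Heidi 122 points, then Yusuf 113 points, then Omar 95 points, then Kai 71 points, then Jamal 69 points.
Heidi has the top bid and wins; the price is the second-highest bid, 113 points.
Heidi's payoff = 122 points − 113 points = 9 points. All other bidders lose, so their payoff is 0.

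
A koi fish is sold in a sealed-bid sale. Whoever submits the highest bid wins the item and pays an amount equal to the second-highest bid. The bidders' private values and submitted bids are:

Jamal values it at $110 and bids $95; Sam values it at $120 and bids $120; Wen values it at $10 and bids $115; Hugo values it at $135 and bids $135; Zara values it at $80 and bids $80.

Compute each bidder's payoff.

Bids in descending order: Hugo $135; Sam $120; Wen $115; Jamal $95; Zara $80.
Hugo has the top bid and wins; the price is the second-highest bid, $120.
Hugo's payoff = $135 − $120 = $15. All other bidders lose, so their payoff is 0.

Payoffs: Jamal $0, Sam $0, Wen $0, Hugo $15, Zara $0.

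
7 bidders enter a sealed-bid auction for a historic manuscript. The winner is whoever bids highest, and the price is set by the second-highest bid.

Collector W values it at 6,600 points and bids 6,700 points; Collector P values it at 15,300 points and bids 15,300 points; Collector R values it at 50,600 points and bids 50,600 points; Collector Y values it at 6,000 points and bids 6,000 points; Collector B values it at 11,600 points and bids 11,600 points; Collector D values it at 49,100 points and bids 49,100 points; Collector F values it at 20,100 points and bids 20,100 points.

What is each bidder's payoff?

Payoffs: Collector W 0 points, Collector P 0 points, Collector R 1,500 points, Collector Y 0 points, Collector B 0 points, Collector D 0 points, Collector F 0 points.

Sorted high to low: Collector R 50,600 points, then Collector D 49,100 points, then Collector F 20,100 points, then Collector P 15,300 points, then Collector B 11,600 points, then Collector W 6,700 points, then Collector Y 6,000 points.
Collector R has the top bid and wins; the price is the second-highest bid, 49,100 points.
Collector R's payoff = 50,600 points − 49,100 points = 1,500 points. All other bidders lose, so their payoff is 0.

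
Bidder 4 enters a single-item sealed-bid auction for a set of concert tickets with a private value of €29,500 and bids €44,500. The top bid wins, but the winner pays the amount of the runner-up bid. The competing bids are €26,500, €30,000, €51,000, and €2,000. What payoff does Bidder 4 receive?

The bidder's payoff: €0.

Highest competing bid: €51,000.
Bidder 4's bid €44,500 is not the highest, so Bidder 4 loses, pays nothing, and earns zero payoff.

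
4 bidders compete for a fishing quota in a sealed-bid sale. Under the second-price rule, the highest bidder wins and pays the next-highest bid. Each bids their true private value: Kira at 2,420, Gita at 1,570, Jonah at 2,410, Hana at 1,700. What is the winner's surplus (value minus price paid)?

Winner's surplus: 10.

Ranking the bids: Kira 2,420 > Jonah 2,410 > Hana 1,700 > Gita 1,570.
Kira wins with the top bid and pays the second-highest, 2,410.
Surplus = 2,420 − 2,410 = 10.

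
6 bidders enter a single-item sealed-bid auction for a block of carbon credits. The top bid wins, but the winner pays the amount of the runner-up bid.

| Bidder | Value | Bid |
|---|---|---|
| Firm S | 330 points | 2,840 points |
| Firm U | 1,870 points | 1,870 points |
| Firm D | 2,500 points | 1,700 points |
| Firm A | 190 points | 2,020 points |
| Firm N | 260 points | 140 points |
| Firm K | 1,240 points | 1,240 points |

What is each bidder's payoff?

Firm S -1,690 points, Firm U 0 points, Firm D 0 points, Firm A 0 points, Firm N 0 points, Firm K 0 points.

Ranking the bids: Firm S 2,840 points; Firm A 2,020 points; Firm U 1,870 points; Firm D 1,700 points; Firm K 1,240 points; Firm N 140 points.
Firm S has the top bid and wins; the price is the second-highest bid, 2,020 points.
Firm S's payoff = 330 points − 2,020 points = -1,690 points. All other bidders lose, so their payoff is 0.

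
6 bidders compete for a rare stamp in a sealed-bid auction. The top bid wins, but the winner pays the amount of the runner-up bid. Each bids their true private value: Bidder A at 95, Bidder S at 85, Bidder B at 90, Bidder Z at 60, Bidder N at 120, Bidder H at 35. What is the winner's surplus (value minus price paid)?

Winner's surplus: 25.

Ordered from highest: Bidder N 120 > Bidder A 95 > Bidder B 90 > Bidder S 85 > Bidder Z 60 > Bidder H 35.
Bidder N wins with the top bid and pays the second-highest, 95.
Surplus = 120 − 95 = 25.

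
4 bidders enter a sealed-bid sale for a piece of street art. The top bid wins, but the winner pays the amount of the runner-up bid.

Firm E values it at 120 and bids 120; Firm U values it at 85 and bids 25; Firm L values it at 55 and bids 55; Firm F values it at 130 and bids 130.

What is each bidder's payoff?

Ranking the bids: Firm F 130; Firm E 120; Firm L 55; Firm U 25.
Firm F has the top bid and wins; the price is the second-highest bid, 120.
Firm F's payoff = 130 − 120 = 10. All other bidders lose, so their payoff is 0.

Payoffs: Firm E 0, Firm U 0, Firm L 0, Firm F 10.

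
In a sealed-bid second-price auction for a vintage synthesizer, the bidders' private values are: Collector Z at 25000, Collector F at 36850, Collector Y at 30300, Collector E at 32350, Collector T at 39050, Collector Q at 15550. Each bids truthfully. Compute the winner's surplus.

Bids in descending order: Collector T 39050 > Collector F 36850 > Collector E 32350 > Collector Y 30300 > Collector Z 25000 > Collector Q 15550.
Collector T wins with the top bid and pays the second-highest, 36850.
Surplus = 39050 − 36850 = 2200.

2200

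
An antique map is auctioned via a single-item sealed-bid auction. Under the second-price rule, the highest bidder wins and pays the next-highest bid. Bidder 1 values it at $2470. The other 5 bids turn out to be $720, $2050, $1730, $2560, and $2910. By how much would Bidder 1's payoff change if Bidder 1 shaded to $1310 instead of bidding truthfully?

The highest competing bid is $2910.
Bidding truthfully at $2470: the top bid is $2910 (a rival), so Bidder 1 loses. Payoff = $0.
Bidding $1310: the top bid is $2910 (a rival), so Bidder 1 loses. Payoff = $0.
Change = $0 − $0 = $0.
The bid only affects whether you win, not the price — here both bids land on the same side of the top rival bid, so the deviation is payoff-neutral.

$0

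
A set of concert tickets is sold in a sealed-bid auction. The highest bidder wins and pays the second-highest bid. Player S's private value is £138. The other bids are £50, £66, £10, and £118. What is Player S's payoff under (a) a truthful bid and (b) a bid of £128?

(a) £20  (b) £20

The highest competing bid is £118.
Bidding truthfully at £138: Player S has the top bid, wins, and pays the second-highest bid £118. Payoff = £138 − £118 = £20.
Bidding £128: Player S has the top bid, wins, and pays the second-highest bid £118. Payoff = £138 − £118 = £20.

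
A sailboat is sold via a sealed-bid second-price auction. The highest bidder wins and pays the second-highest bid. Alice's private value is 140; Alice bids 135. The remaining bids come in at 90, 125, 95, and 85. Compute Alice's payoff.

Alice's payoff: 15.

Highest competing bid: 125.
Alice's bid 135 is the highest overall, so Alice wins and pays the second-highest bid, 125.
Payoff = value − price = 140 − 125 = 15.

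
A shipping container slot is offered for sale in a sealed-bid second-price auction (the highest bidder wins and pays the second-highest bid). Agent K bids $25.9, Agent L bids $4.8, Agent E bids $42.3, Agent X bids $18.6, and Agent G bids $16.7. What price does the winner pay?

Price paid: $25.9.

Sorted high to low: Agent E $42.3, then Agent K $25.9, then Agent X $18.6, then Agent G $16.7, then Agent L $4.8.
Agent E is the highest bidder, so Agent E wins.
Under the second-price rule, the price is the second-highest bid: $25.9.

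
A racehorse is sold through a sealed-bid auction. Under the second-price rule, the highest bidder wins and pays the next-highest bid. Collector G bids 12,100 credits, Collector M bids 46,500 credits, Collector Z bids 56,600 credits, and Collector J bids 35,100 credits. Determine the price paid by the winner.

Ranking the bids: Collector Z 56,600 credits, then Collector M 46,500 credits, then Collector J 35,100 credits, then Collector G 12,100 credits.
Collector Z has the highest bid, so Collector Z wins.
The second-highest bid is 46,500 credits, so that is what Collector Z pays.

The winner pays 46,500 credits.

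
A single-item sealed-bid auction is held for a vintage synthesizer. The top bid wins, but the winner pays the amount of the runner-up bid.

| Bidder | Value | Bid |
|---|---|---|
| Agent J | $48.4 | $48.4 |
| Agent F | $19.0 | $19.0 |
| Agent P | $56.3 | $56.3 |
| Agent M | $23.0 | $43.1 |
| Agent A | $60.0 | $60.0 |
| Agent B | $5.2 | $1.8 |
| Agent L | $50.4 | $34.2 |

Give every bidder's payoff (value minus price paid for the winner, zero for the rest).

Agent J $0.0, Agent F $0.0, Agent P $0.0, Agent M $0.0, Agent A $3.7, Agent B $0.0, Agent L $0.0.

Bids in descending order: Agent A $60.0, then Agent P $56.3, then Agent J $48.4, then Agent M $43.1, then Agent L $34.2, then Agent F $19.0, then Agent B $1.8.
Agent A has the top bid and wins; the price is the second-highest bid, $56.3.
Agent A's payoff = $60.0 − $56.3 = $3.7. All other bidders lose, so their payoff is 0.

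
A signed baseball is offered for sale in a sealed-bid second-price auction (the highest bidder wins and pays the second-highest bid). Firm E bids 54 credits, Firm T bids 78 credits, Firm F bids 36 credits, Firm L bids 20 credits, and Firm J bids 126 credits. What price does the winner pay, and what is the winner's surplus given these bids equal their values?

Price 78 credits; surplus 48 credits.

Bids in descending order: Firm J 126 credits; Firm T 78 credits; Firm E 54 credits; Firm F 36 credits; Firm L 20 credits.
Firm J is the highest bidder, so Firm J wins.
Under the second-price rule, the price is the second-highest bid: 78 credits.
Surplus = 126 credits − 78 credits = 48 credits.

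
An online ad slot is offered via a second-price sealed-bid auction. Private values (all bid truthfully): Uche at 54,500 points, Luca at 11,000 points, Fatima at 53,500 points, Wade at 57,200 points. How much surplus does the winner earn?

Winner's surplus: 2,700 points.

Sorted high to low: Wade 57,200 points, then Uche 54,500 points, then Fatima 53,500 points, then Luca 11,000 points.
Wade wins with the top bid and pays the second-highest, 54,500 points.
Surplus = 57,200 points − 54,500 points = 2,700 points.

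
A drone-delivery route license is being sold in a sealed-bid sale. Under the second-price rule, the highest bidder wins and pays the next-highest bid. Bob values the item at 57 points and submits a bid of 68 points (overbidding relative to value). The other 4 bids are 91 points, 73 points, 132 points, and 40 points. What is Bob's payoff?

Highest competing bid: 132 points.
Bob's bid 68 points is not the highest, so Bob loses, pays nothing, and earns zero payoff.

Payoff = 0 points.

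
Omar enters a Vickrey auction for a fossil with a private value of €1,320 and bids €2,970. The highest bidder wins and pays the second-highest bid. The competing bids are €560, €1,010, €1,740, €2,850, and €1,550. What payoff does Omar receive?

Omar's payoff: -€1,530.

Highest competing bid: €2,850.
Omar's bid €2,970 is the highest overall, so Omar wins and pays the second-highest bid, €2,850.
Payoff = value − price = €1,320 − €2,850 = -€1,530.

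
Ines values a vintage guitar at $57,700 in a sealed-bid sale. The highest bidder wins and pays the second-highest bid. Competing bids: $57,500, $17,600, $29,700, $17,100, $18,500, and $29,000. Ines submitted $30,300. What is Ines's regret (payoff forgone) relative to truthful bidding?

$200

The highest competing bid is $57,500.
Bidding truthfully at $57,700: Ines has the top bid, wins, and pays the second-highest bid $57,500. Payoff = $57,700 − $57,500 = $200.
Bidding $30,300: the top bid is $57,500 (a rival), so Ines loses. Payoff = $0.
Regret = truthful payoff − actual payoff = $200 − $0 = $200.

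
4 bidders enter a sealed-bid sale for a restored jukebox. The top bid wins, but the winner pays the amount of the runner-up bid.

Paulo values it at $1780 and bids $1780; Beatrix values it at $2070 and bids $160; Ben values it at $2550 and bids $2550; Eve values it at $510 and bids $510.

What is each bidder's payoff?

Payoffs: Paulo $0, Beatrix $0, Ben $770, Eve $0.

Ordered from highest: Ben $2550, then Paulo $1780, then Eve $510, then Beatrix $160.
Ben has the top bid and wins; the price is the second-highest bid, $1780.
Ben's payoff = $2550 − $1780 = $770. All other bidders lose, so their payoff is 0.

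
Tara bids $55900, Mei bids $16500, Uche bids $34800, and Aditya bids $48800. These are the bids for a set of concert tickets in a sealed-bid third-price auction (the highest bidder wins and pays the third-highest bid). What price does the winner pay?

Ordered from highest: Tara $55900 > Aditya $48800 > Uche $34800 > Mei $16500.
Tara is the highest bidder, so Tara wins.
Under the third-price rule, the price is the third-highest bid: $34800.

Price paid: $34800.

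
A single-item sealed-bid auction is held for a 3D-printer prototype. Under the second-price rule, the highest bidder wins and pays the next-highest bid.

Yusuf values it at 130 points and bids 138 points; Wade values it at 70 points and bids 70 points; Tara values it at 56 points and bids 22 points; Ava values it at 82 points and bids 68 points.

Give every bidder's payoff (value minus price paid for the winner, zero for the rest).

Sorted high to low: Yusuf 138 points; Wade 70 points; Ava 68 points; Tara 22 points.
Yusuf has the top bid and wins; the price is the second-highest bid, 70 points.
Yusuf's payoff = 130 points − 70 points = 60 points. All other bidders lose, so their payoff is 0.

Payoffs: Yusuf 60 points, Wade 0 points, Tara 0 points, Ava 0 points.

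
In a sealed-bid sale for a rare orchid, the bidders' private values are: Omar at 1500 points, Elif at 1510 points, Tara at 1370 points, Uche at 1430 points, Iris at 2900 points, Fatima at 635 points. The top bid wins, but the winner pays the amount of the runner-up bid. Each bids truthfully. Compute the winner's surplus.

Sorted high to low: Iris 2900 points > Elif 1510 points > Omar 1500 points > Uche 1430 points > Tara 1370 points > Fatima 635 points.
Iris wins with the top bid and pays the second-highest, 1510 points.
Surplus = 2900 points − 1510 points = 1390 points.

Surplus = 1390 points.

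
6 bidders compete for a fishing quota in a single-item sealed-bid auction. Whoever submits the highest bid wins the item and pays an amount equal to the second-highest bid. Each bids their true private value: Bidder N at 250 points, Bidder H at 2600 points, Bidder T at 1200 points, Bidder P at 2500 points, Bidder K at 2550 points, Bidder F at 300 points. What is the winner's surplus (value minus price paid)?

Sorted high to low: Bidder H 2600 points; Bidder K 2550 points; Bidder P 2500 points; Bidder T 1200 points; Bidder F 300 points; Bidder N 250 points.
Bidder H wins with the top bid and pays the second-highest, 2550 points.
Surplus = 2600 points − 2550 points = 50 points.

50 points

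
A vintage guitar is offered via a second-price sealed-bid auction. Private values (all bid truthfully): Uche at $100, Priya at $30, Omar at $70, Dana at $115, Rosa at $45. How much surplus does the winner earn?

Ranking the bids: Dana $115 > Uche $100 > Omar $70 > Rosa $45 > Priya $30.
Dana wins with the top bid and pays the second-highest, $100.
Surplus = $115 − $100 = $15.

Surplus = $15.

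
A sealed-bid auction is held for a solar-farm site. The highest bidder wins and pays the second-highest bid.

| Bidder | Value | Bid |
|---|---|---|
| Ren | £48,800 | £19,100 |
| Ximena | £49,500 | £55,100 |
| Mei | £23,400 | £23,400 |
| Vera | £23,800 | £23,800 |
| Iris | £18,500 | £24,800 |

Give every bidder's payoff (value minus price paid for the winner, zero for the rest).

Sorted high to low: Ximena £55,100; Iris £24,800; Vera £23,800; Mei £23,400; Ren £19,100.
Ximena has the top bid and wins; the price is the second-highest bid, £24,800.
Ximena's payoff = £49,500 − £24,800 = £24,700. All other bidders lose, so their payoff is 0.

Ren £0, Ximena £24,700, Mei £0, Vera £0, Iris £0.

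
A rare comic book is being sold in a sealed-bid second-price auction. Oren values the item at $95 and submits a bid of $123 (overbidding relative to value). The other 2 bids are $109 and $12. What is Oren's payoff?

Oren's payoff: -$14.

Highest competing bid: $109.
Oren's bid $123 is the highest overall, so Oren wins and pays the second-highest bid, $109.
Payoff = value − price = $95 − $109 = -$14.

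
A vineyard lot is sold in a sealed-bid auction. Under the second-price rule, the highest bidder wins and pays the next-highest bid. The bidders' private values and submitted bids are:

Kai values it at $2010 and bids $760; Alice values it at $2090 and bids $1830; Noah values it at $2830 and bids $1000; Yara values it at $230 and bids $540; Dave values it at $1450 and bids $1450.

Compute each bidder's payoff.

Ordered from highest: Alice $1830; Dave $1450; Noah $1000; Kai $760; Yara $540.
Alice has the top bid and wins; the price is the second-highest bid, $1450.
Alice's payoff = $2090 − $1450 = $640. All other bidders lose, so their payoff is 0.

Payoffs: Kai $0, Alice $640, Noah $0, Yara $0, Dave $0.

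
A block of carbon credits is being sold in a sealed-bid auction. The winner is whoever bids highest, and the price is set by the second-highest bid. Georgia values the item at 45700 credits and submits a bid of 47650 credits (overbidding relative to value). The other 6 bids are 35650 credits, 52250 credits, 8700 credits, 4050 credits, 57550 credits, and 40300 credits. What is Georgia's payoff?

Highest competing bid: 57550 credits.
Georgia's bid 47650 credits is not the highest, so Georgia loses, pays nothing, and earns zero payoff.

Payoff = 0 credits.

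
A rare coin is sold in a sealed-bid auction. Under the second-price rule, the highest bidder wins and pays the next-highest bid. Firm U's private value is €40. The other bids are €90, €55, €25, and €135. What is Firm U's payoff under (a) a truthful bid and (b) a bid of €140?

(a) €0  (b) -€95

The highest competing bid is €135.
Bidding truthfully at €40: the top bid is €135 (a rival), so Firm U loses. Payoff = €0.
Bidding €140: Firm U has the top bid, wins, and pays the second-highest bid €135. Payoff = €40 − €135 = -€95.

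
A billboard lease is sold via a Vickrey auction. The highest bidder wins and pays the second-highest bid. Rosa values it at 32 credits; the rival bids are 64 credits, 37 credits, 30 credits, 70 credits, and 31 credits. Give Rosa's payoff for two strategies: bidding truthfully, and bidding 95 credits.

Truthful: 0 credits; alternative: -38 credits.

The highest competing bid is 70 credits.
Bidding truthfully at 32 credits: the top bid is 70 credits (a rival), so Rosa loses. Payoff = 0 credits.
Bidding 95 credits: Rosa has the top bid, wins, and pays the second-highest bid 70 credits. Payoff = 32 credits − 70 credits = -38 credits.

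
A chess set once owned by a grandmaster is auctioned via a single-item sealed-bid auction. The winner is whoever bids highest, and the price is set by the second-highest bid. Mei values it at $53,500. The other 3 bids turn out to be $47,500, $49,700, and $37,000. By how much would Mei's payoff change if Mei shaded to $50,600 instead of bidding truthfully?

Change in payoff: $0.

The highest competing bid is $49,700.
Bidding truthfully at $53,500: Mei has the top bid, wins, and pays the second-highest bid $49,700. Payoff = $53,500 − $49,700 = $3,800.
Bidding $50,600: Mei has the top bid, wins, and pays the second-highest bid $49,700. Payoff = $53,500 − $49,700 = $3,800.
Change = $3,800 − $3,800 = $0.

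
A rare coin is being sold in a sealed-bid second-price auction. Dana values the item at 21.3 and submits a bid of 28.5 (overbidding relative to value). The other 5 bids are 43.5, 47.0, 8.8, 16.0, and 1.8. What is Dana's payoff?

Payoff = 0.0.

Highest competing bid: 47.0.
Dana's bid 28.5 is not the highest, so Dana loses, pays nothing, and earns zero payoff.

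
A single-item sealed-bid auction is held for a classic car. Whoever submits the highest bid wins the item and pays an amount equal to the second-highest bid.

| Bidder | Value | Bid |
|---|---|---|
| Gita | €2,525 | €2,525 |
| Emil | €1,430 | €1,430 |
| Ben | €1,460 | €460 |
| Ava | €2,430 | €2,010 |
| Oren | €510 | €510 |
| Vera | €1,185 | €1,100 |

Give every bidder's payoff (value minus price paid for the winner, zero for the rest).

Ordered from highest: Gita €2,525 > Ava €2,010 > Emil €1,430 > Vera €1,100 > Oren €510 > Ben €460.
Gita has the top bid and wins; the price is the second-highest bid, €2,010.
Gita's payoff = €2,525 − €2,010 = €515. All other bidders lose, so their payoff is 0.

Gita €515, Emil €0, Ben €0, Ava €0, Oren €0, Vera €0.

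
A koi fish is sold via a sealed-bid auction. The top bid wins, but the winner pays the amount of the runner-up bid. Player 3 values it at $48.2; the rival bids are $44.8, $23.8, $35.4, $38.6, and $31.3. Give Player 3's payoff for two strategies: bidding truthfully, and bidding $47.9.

The highest competing bid is $44.8.
Bidding truthfully at $48.2: Player 3 has the top bid, wins, and pays the second-highest bid $44.8. Payoff = $48.2 − $44.8 = $3.4.
Bidding $47.9: Player 3 has the top bid, wins, and pays the second-highest bid $44.8. Payoff = $48.2 − $44.8 = $3.4.
The bid only affects whether you win, not the price — here both bids land on the same side of the top rival bid, so the deviation is payoff-neutral.

Truthful: $3.4; alternative: $3.4.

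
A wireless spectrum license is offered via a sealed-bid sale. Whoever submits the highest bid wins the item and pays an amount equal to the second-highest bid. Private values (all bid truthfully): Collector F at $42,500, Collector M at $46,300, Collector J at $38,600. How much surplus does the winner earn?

$3,800

Ranking the bids: Collector M $46,300, then Collector F $42,500, then Collector J $38,600.
Collector M wins with the top bid and pays the second-highest, $42,500.
Surplus = $46,300 − $42,500 = $3,800.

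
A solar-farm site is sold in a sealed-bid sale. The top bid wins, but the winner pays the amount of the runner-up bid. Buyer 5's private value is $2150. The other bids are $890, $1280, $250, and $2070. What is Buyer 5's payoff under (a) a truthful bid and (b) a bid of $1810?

Truthful: $80; alternative: $0.

The highest competing bid is $2070.
Bidding truthfully at $2150: Buyer 5 has the top bid, wins, and pays the second-highest bid $2070. Payoff = $2150 − $2070 = $80.
Bidding $1810: the top bid is $2070 (a rival), so Buyer 5 loses. Payoff = $0.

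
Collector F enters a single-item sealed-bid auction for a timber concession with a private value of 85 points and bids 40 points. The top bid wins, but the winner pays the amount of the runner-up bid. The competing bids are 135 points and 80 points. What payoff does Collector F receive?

Highest competing bid: 135 points.
Collector F's bid 40 points is not the highest, so Collector F loses, pays nothing, and earns zero payoff.

Collector F's payoff: 0 points.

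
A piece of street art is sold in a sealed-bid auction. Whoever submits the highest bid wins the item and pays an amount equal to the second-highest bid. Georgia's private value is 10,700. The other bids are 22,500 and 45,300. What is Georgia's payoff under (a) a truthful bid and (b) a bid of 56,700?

The highest competing bid is 45,300.
Bidding truthfully at 10,700: the top bid is 45,300 (a rival), so Georgia loses. Payoff = 0.
Bidding 56,700: Georgia has the top bid, wins, and pays the second-highest bid 45,300. Payoff = 10,700 − 45,300 = -34,600.
Deviating from a truthful bid can only lose payoff in a second-price auction — never gain.

(a) 0  (b) -34,600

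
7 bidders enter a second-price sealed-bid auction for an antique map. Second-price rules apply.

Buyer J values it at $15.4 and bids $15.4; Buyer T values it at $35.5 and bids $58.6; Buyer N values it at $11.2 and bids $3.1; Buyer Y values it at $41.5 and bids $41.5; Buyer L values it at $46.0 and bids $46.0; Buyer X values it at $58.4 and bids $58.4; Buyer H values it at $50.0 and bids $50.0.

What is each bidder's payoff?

Ranking the bids: Buyer T $58.6 > Buyer X $58.4 > Buyer H $50.0 > Buyer L $46.0 > Buyer Y $41.5 > Buyer J $15.4 > Buyer N $3.1.
Buyer T has the top bid and wins; the price is the second-highest bid, $58.4.
Buyer T's payoff = $35.5 − $58.4 = -$22.9. All other bidders lose, so their payoff is 0.

Buyer J $0.0, Buyer T -$22.9, Buyer N $0.0, Buyer Y $0.0, Buyer L $0.0, Buyer X $0.0, Buyer H $0.0.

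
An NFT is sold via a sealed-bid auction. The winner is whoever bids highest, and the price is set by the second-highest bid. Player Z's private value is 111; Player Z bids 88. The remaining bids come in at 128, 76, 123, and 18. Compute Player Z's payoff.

Player Z's payoff: 0.

Highest competing bid: 128.
Player Z's bid 88 is not the highest, so Player Z loses, pays nothing, and earns zero payoff.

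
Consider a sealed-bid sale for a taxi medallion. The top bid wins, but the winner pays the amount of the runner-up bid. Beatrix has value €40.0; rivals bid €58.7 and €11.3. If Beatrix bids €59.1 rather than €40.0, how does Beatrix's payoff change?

The highest competing bid is €58.7.
Bidding truthfully at €40.0: the top bid is €58.7 (a rival), so Beatrix loses. Payoff = €0.0.
Bidding €59.1: Beatrix has the top bid, wins, and pays the second-highest bid €58.7. Payoff = €40.0 − €58.7 = -€18.7.
Change = -€18.7 − €0.0 = -€18.7.

Payoff change: -€18.7.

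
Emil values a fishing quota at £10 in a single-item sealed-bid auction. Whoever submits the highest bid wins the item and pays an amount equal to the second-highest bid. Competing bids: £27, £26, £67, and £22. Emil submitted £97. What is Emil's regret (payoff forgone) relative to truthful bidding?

The highest competing bid is £67.
Bidding truthfully at £10: the top bid is £67 (a rival), so Emil loses. Payoff = £0.
Bidding £97: Emil has the top bid, wins, and pays the second-highest bid £67. Payoff = £10 − £67 = -£57.
Regret = truthful payoff − actual payoff = £0 − -£57 = £57.

£57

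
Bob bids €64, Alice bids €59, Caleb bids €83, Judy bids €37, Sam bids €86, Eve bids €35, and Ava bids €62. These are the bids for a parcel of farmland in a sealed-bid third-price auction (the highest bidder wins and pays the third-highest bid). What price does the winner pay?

Ranking the bids: Sam €86, then Caleb €83, then Bob €64, then Ava €62, then Alice €59, then Judy €37, then Eve €35.
Sam is the highest bidder, so Sam wins.
Under the third-price rule, the price is the third-highest bid: €64.

The winner pays €64.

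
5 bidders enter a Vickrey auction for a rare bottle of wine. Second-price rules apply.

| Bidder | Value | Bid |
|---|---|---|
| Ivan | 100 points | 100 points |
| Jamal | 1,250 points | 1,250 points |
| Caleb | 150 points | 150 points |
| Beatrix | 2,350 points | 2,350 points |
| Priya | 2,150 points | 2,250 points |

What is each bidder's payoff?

Payoffs: Ivan 0 points, Jamal 0 points, Caleb 0 points, Beatrix 100 points, Priya 0 points.

Ordered from highest: Beatrix 2,350 points; Priya 2,250 points; Jamal 1,250 points; Caleb 150 points; Ivan 100 points.
Beatrix has the top bid and wins; the price is the second-highest bid, 2,250 points.
Beatrix's payoff = 2,350 points − 2,250 points = 100 points. All other bidders lose, so their payoff is 0.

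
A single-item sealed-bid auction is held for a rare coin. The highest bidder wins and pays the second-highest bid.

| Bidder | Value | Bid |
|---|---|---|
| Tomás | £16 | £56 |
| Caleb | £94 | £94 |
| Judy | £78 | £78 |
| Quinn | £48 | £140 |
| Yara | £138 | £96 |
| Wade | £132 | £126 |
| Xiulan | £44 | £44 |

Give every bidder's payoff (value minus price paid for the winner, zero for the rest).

Tomás £0, Caleb £0, Judy £0, Quinn -£78, Yara £0, Wade £0, Xiulan £0.

Bids in descending order: Quinn £140, then Wade £126, then Yara £96, then Caleb £94, then Judy £78, then Tomás £56, then Xiulan £44.
Quinn has the top bid and wins; the price is the second-highest bid, £126.
Quinn's payoff = £48 − £126 = -£78. All other bidders lose, so their payoff is 0.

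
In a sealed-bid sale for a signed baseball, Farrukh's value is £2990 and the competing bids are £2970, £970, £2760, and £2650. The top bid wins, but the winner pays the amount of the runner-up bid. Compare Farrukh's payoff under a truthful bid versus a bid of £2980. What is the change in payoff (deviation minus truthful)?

The highest competing bid is £2970.
Bidding truthfully at £2990: Farrukh has the top bid, wins, and pays the second-highest bid £2970. Payoff = £2990 − £2970 = £20.
Bidding £2980: Farrukh has the top bid, wins, and pays the second-highest bid £2970. Payoff = £2990 − £2970 = £20.
Change = £20 − £20 = £0.

Change in payoff: £0.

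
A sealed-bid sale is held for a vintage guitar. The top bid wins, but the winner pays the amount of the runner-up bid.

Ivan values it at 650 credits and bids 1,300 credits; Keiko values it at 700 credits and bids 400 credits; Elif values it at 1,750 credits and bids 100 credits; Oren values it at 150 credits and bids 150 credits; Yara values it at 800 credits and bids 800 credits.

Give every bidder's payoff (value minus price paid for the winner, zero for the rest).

Payoffs: Ivan -150 credits, Keiko 0 credits, Elif 0 credits, Oren 0 credits, Yara 0 credits.

Sorted high to low: Ivan 1,300 credits; Yara 800 credits; Keiko 400 credits; Oren 150 credits; Elif 100 credits.
Ivan has the top bid and wins; the price is the second-highest bid, 800 credits.
Ivan's payoff = 650 credits − 800 credits = -150 credits. All other bidders lose, so their payoff is 0.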